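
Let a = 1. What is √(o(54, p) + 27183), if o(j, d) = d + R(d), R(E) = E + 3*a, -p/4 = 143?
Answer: √26042 ≈ 161.38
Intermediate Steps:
p = -572 (p = -4*143 = -572)
R(E) = 3 + E (R(E) = E + 3*1 = E + 3 = 3 + E)
o(j, d) = 3 + 2*d (o(j, d) = d + (3 + d) = 3 + 2*d)
√(o(54, p) + 27183) = √((3 + 2*(-572)) + 27183) = √((3 - 1144) + 27183) = √(-1141 + 27183) = √26042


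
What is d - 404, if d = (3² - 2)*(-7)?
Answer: -453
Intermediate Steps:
d = -49 (d = (9 - 2)*(-7) = 7*(-7) = -49)
d - 404 = -49 - 404 = -453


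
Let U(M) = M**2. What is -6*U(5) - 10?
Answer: -160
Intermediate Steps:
-6*U(5) - 10 = -6*5**2 - 10 = -6*25 - 10 = -150 - 10 = -160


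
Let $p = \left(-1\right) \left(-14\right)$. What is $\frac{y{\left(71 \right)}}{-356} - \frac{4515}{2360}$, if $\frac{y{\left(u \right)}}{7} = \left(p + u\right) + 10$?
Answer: $- \frac{158837}{42008} \approx -3.7811$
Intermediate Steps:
$p = 14$
$y{\left(u \right)} = 168 + 7 u$ ($y{\left(u \right)} = 7 \left(\left(14 + u\right) + 10\right) = 7 \left(24 + u\right) = 168 + 7 u$)
$\frac{y{\left(71 \right)}}{-356} - \frac{4515}{2360} = \frac{168 + 7 \cdot 71}{-356} - \frac{4515}{2360} = \left(168 + 497\right) \left(- \frac{1}{356}\right) - \frac{903}{472} = 665 \left(- \frac{1}{356}\right) - \frac{903}{472} = - \frac{665}{356} - \frac{903}{472} = - \frac{158837}{42008}$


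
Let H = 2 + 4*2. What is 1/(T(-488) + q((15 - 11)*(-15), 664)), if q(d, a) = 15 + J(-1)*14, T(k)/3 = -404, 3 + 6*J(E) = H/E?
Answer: -3/3682 ≈ -0.00081478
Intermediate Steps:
H = 10 (H = 2 + 8 = 10)
J(E) = -½ + 5/(3*E) (J(E) = -½ + (10/E)/6 = -½ + 5/(3*E))
T(k) = -1212 (T(k) = 3*(-404) = -1212)
q(d, a) = -46/3 (q(d, a) = 15 + ((⅙)*(10 - 3*(-1))/(-1))*14 = 15 + ((⅙)*(-1)*(10 + 3))*14 = 15 + ((⅙)*(-1)*13)*14 = 15 - 13/6*14 = 15 - 91/3 = -46/3)
1/(T(-488) + q((15 - 11)*(-15), 664)) = 1/(-1212 - 46/3) = 1/(-3682/3) = -3/3682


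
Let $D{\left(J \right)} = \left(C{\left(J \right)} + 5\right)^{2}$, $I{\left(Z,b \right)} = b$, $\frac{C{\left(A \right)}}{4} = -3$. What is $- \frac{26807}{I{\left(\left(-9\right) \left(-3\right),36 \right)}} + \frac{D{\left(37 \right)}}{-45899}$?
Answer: $- \frac{175773751}{236052} \approx -744.64$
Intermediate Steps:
$C{\left(A \right)} = -12$ ($C{\left(A \right)} = 4 \left(-3\right) = -12$)
$D{\left(J \right)} = 49$ ($D{\left(J \right)} = \left(-12 + 5\right)^{2} = \left(-7\right)^{2} = 49$)
$- \frac{26807}{I{\left(\left(-9\right) \left(-3\right),36 \right)}} + \frac{D{\left(37 \right)}}{-45899} = - \frac{26807}{36} + \frac{49}{-45899} = \left(-26807\right) \frac{1}{36} + 49 \left(- \frac{1}{45899}\right) = - \frac{26807}{36} - \frac{7}{6557} = - \frac{175773751}{236052}$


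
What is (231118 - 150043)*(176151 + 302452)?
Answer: 38802738225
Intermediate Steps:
(231118 - 150043)*(176151 + 302452) = 81075*478603 = 38802738225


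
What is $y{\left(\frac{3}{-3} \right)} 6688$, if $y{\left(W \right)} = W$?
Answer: $-6688$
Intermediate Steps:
$y{\left(\frac{3}{-3} \right)} 6688 = \frac{3}{-3} \cdot 6688 = 3 \left(- \frac{1}{3}\right) 6688 = \left(-1\right) 6688 = -6688$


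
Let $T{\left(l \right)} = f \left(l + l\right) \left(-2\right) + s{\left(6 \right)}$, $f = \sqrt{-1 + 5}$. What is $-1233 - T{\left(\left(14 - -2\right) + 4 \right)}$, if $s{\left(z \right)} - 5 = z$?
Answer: $-1084$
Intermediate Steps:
$f = 2$ ($f = \sqrt{4} = 2$)
$s{\left(z \right)} = 5 + z$
$T{\left(l \right)} = 11 - 8 l$ ($T{\left(l \right)} = 2 \left(l + l\right) \left(-2\right) + \left(5 + 6\right) = 2 \cdot 2 l \left(-2\right) + 11 = 2 \left(- 4 l\right) + 11 = - 8 l + 11 = 11 - 8 l$)
$-1233 - T{\left(\left(14 - -2\right) + 4 \right)} = -1233 - \left(11 - 8 \left(\left(14 - -2\right) + 4\right)\right) = -1233 - \left(11 - 8 \left(\left(14 + 2\right) + 4\right)\right) = -1233 - \left(11 - 8 \left(16 + 4\right)\right) = -1233 - \left(11 - 160\right) = -1233 - -149 = -1233 + 149 = -1084$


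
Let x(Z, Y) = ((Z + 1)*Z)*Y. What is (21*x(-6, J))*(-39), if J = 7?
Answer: -171990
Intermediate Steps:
x(Z, Y) = Y*Z*(1 + Z) (x(Z, Y) = ((1 + Z)*Z)*Y = (Z*(1 + Z))*Y = Y*Z*(1 + Z))
(21*x(-6, J))*(-39) = (21*(7*(-6)*(1 - 6)))*(-39) = (21*(7*(-6)*(-5)))*(-39) = (21*210)*(-39) = 4410*(-39) = -171990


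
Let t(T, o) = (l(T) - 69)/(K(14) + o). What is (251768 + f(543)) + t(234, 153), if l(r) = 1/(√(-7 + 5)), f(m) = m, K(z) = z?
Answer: 42135868/167 - I*√2/334 ≈ 2.5231e+5 - 0.0042342*I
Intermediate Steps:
l(r) = -I*√2/2 (l(r) = 1/(√(-2)) = 1/(I*√2) = -I*√2/2)
t(T, o) = (-69 - I*√2/2)/(14 + o) (t(T, o) = (-I*√2/2 - 69)/(14 + o) = (-69 - I*√2/2)/(14 + o))
(251768 + f(543)) + t(234, 153) = (251768 + 543) + (-138 - I*√2)/(2*(14 + 153)) = 252311 + (½)*(-138 - I*√2)/167 = 252311 + (½)*(1/167)*(-138 - I*√2) = 252311 + (-69/167 - I*√2/334) = 42135868/167 - I*√2/334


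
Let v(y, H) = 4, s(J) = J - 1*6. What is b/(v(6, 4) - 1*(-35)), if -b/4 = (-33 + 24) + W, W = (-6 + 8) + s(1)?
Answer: 16/13 ≈ 1.2308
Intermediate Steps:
s(J) = -6 + J (s(J) = J - 6 = -6 + J)
W = -3 (W = (-6 + 8) + (-6 + 1) = 2 - 5 = -3)
b = 48 (b = -4*((-33 + 24) - 3) = -4*(-9 - 3) = -4*(-12) = 48)
b/(v(6, 4) - 1*(-35)) = 48/(4 - 1*(-35)) = 48/(4 + 35) = 48/39 = 48*(1/39) = 16/13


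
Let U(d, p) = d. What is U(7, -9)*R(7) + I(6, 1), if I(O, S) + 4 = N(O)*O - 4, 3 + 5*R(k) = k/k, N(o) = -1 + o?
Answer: 96/5 ≈ 19.200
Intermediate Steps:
R(k) = -2/5 (R(k) = -3/5 + (k/k)/5 = -3/5 + (1/5)*1 = -3/5 + 1/5 = -2/5)
I(O, S) = -8 + O*(-1 + O) (I(O, S) = -4 + ((-1 + O)*O - 4) = -4 + (O*(-1 + O) - 4) = -4 + (-4 + O*(-1 + O)) = -8 + O*(-1 + O))
U(7, -9)*R(7) + I(6, 1) = 7*(-2/5) + (-8 + 6*(-1 + 6)) = -14/5 + (-8 + 6*5) = -14/5 + (-8 + 30) = -14/5 + 22 = 96/5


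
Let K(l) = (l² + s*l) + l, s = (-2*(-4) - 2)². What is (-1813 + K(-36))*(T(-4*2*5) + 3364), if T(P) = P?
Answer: -6146076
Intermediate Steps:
s = 36 (s = (8 - 2)² = 6² = 36)
K(l) = l² + 37*l (K(l) = (l² + 36*l) + l = l² + 37*l)
(-1813 + K(-36))*(T(-4*2*5) + 3364) = (-1813 - 36*(37 - 36))*(-4*2*5 + 3364) = (-1813 - 36*1)*(-8*5 + 3364) = (-1813 - 36)*(-40 + 3364) = -1849*3324 = -6146076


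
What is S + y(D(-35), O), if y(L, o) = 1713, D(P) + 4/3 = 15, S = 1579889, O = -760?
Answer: 1581602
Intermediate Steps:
D(P) = 41/3 (D(P) = -4/3 + 15 = 41/3)
S + y(D(-35), O) = 1579889 + 1713 = 1581602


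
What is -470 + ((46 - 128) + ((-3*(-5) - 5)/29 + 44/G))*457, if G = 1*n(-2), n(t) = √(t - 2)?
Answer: -1095806/29 - 10054*I ≈ -37786.0 - 10054.0*I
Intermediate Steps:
n(t) = √(-2 + t)
G = 2*I (G = 1*√(-2 - 2) = 1*√(-4) = 1*(2*I) = 2*I ≈ 2.0*I)
-470 + ((46 - 128) + ((-3*(-5) - 5)/29 + 44/G))*457 = -470 + ((46 - 128) + ((-3*(-5) - 5)/29 + 44/((2*I))))*457 = -470 + (-82 + ((15 - 5)*(1/29) + 44*(-I/2)))*457 = -470 + (-82 + (10*(1/29) - 22*I))*457 = -470 + (-82 + (10/29 - 22*I))*457 = -470 + (-2368/29 - 22*I)*457 = -470 + (-1082176/29 - 10054*I) = -1095806/29 - 10054*I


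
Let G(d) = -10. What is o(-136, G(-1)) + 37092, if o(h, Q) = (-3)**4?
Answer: 37173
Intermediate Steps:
o(h, Q) = 81
o(-136, G(-1)) + 37092 = 81 + 37092 = 37173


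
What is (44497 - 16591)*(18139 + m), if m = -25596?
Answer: -208095042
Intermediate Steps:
(44497 - 16591)*(18139 + m) = (44497 - 16591)*(18139 - 25596) = 27906*(-7457) = -208095042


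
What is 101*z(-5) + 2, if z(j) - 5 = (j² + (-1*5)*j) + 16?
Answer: 7173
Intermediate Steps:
z(j) = 21 + j² - 5*j (z(j) = 5 + ((j² + (-1*5)*j) + 16) = 5 + ((j² - 5*j) + 16) = 5 + (16 + j² - 5*j) = 21 + j² - 5*j)
101*z(-5) + 2 = 101*(21 + (-5)² - 5*(-5)) + 2 = 101*(21 + 25 + 25) + 2 = 101*71 + 2 = 7171 + 2 = 7173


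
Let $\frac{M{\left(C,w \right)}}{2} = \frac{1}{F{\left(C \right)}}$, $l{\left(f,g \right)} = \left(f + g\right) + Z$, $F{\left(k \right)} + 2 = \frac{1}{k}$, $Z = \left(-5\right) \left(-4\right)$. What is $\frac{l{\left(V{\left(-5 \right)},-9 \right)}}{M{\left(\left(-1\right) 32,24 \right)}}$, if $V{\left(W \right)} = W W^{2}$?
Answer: $\frac{3705}{32} \approx 115.78$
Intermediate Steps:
$Z = 20$
$F{\left(k \right)} = -2 + \frac{1}{k}$
$V{\left(W \right)} = W^{3}$
$l{\left(f,g \right)} = 20 + f + g$ ($l{\left(f,g \right)} = \left(f + g\right) + 20 = 20 + f + g$)
$M{\left(C,w \right)} = \frac{2}{-2 + \frac{1}{C}}$
$\frac{l{\left(V{\left(-5 \right)},-9 \right)}}{M{\left(\left(-1\right) 32,24 \right)}} = \frac{20 + \left(-5\right)^{3} - 9}{\left(-2\right) \left(\left(-1\right) 32\right) \frac{1}{-1 + 2 \left(\left(-1\right) 32\right)}} = \frac{20 - 125 - 9}{\left(-2\right) \left(-32\right) \frac{1}{-1 + 2 \left(-32\right)}} = - \frac{114}{\left(-2\right) \left(-32\right) \frac{1}{-1 - 64}} = - \frac{114}{\left(-2\right) \left(-32\right) \frac{1}{-65}} = - \frac{114}{\left(-2\right) \left(-32\right) \left(- \frac{1}{65}\right)} = - \frac{114}{- \frac{64}{65}} = \left(-114\right) \left(- \frac{65}{64}\right) = \frac{3705}{32}$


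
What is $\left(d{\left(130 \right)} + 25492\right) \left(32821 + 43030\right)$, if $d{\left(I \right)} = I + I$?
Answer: $1953314952$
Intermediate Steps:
$d{\left(I \right)} = 2 I$
$\left(d{\left(130 \right)} + 25492\right) \left(32821 + 43030\right) = \left(2 \cdot 130 + 25492\right) \left(32821 + 43030\right) = \left(260 + 25492\right) 75851 = 25752 \cdot 75851 = 1953314952$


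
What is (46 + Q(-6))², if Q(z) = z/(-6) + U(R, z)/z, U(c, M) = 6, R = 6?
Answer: 2116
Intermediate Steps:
Q(z) = 6/z - z/6 (Q(z) = z/(-6) + 6/z = z*(-⅙) + 6/z = -z/6 + 6/z = 6/z - z/6)
(46 + Q(-6))² = (46 + (6/(-6) - ⅙*(-6)))² = (46 + (6*(-⅙) + 1))² = (46 + (-1 + 1))² = (46 + 0)² = 46² = 2116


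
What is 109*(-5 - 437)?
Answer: -48178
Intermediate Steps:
109*(-5 - 437) = 109*(-442) = -48178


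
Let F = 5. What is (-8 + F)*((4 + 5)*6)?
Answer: -162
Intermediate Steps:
(-8 + F)*((4 + 5)*6) = (-8 + 5)*((4 + 5)*6) = -27*6 = -3*54 = -162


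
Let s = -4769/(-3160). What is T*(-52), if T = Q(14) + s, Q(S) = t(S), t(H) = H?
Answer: -637117/790 ≈ -806.48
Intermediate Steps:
Q(S) = S
s = 4769/3160 (s = -4769*(-1/3160) = 4769/3160 ≈ 1.5092)
T = 49009/3160 (T = 14 + 4769/3160 = 49009/3160 ≈ 15.509)
T*(-52) = (49009/3160)*(-52) = -637117/790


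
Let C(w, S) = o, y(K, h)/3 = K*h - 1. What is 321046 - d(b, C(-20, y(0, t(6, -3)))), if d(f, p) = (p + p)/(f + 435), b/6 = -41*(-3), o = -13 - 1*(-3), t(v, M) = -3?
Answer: 376586978/1173 ≈ 3.2105e+5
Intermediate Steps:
y(K, h) = -3 + 3*K*h (y(K, h) = 3*(K*h - 1) = 3*(-1 + K*h) = -3 + 3*K*h)
o = -10 (o = -13 + 3 = -10)
b = 738 (b = 6*(-41*(-3)) = 6*123 = 738)
C(w, S) = -10
d(f, p) = 2*p/(435 + f) (d(f, p) = (2*p)/(435 + f) = 2*p/(435 + f))
321046 - d(b, C(-20, y(0, t(6, -3)))) = 321046 - 2*(-10)/(435 + 738) = 321046 - 2*(-10)/1173 = 321046 - 1*(-20/1173) = 321046 + 20/1173 = 376586978/1173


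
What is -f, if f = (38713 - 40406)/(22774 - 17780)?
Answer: 1693/4994 ≈ 0.33901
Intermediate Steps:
f = -1693/4994 ≈ -0.33901
-f = -1*(-1693/4994) = 1693/4994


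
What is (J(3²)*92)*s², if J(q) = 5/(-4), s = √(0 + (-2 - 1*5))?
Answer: 805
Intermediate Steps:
s = I*√7 (s = √(0 + (-2 - 5)) = √(0 - 7) = √(-7) = I*√7 ≈ 2.6458*I)
J(q) = -5/4 (J(q) = 5*(-¼) = -5/4)
(J(3²)*92)*s² = (-5/4*92)*(I*√7)² = -115*(-7) = 805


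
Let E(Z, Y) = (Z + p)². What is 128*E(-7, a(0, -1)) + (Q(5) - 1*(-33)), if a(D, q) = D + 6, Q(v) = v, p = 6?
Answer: 166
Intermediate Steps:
a(D, q) = 6 + D
E(Z, Y) = (6 + Z)² (E(Z, Y) = (Z + 6)² = (6 + Z)²)
128*E(-7, a(0, -1)) + (Q(5) - 1*(-33)) = 128*(6 - 7)² + (5 - 1*(-33)) = 128*(-1)² + (5 + 33) = 128*1 + 38 = 128 + 38 = 166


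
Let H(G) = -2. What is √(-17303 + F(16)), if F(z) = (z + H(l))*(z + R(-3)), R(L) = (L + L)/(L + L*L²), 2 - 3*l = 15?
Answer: I*√426905/5 ≈ 130.68*I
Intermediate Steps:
l = -13/3 (l = ⅔ - ⅓*15 = ⅔ - 5 = -13/3 ≈ -4.3333)
R(L) = 2*L/(L + L³) (R(L) = (2*L)/(L + L³) = 2*L/(L + L³))
F(z) = (-2 + z)*(⅕ + z) (F(z) = (z - 2)*(z + 2/(1 + (-3)²)) = (-2 + z)*(z + 2/(1 + 9)) = (-2 + z)*(z + 2/10) = (-2 + z)*(z + 2*(⅒)) = (-2 + z)*(z + ⅕) = (-2 + z)*(⅕ + z))
√(-17303 + F(16)) = √(-17303 + (-⅖ + 16² - 9/5*16)) = √(-17303 + (-⅖ + 256 - 144/5)) = √(-17303 + 1134/5) = √(-85381/5) = I*√426905/5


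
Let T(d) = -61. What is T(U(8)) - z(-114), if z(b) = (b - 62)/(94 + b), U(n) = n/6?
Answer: -349/5 ≈ -69.800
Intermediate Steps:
U(n) = n/6 (U(n) = n*(1/6) = n/6)
z(b) = (-62 + b)/(94 + b)
T(U(8)) - z(-114) = -61 - (-62 - 114)/(94 - 114) = -61 - (-176)/(-20) = -61 - (-1)*(-176)/20 = -61 - 1*44/5 = -61 - 44/5 = -349/5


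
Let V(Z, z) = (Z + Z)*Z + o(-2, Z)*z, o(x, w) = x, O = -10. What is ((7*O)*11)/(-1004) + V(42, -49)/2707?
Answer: 2862447/1358914 ≈ 2.1064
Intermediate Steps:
V(Z, z) = -2*z + 2*Z**2 (V(Z, z) = (Z + Z)*Z - 2*z = (2*Z)*Z - 2*z = 2*Z**2 - 2*z = -2*z + 2*Z**2)
((7*O)*11)/(-1004) + V(42, -49)/2707 = ((7*(-10))*11)/(-1004) + (-2*(-49) + 2*42**2)/2707 = -70*11*(-1/1004) + (98 + 2*1764)*(1/2707) = -770*(-1/1004) + (98 + 3528)*(1/2707) = 385/502 + 3626*(1/2707) = 385/502 + 3626/2707 = 2862447/1358914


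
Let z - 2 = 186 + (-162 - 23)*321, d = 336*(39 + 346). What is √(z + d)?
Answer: √70163 ≈ 264.88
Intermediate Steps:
d = 129360 (d = 336*385 = 129360)
z = -59197 (z = 2 + (186 + (-162 - 23)*321) = 2 + (186 - 185*321) = 2 + (186 - 59385) = 2 - 59199 = -59197)
√(z + d) = √(-59197 + 129360) = √70163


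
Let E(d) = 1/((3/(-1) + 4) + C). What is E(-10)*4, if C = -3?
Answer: -2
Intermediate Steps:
E(d) = -1/2 (E(d) = 1/((3/(-1) + 4) - 3) = 1/((3*(-1) + 4) - 3) = 1/((-3 + 4) - 3) = 1/(1 - 3) = 1/(-2) = -1/2)
E(-10)*4 = -1/2*4 = -2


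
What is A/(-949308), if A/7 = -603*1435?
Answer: 2019045/316436 ≈ 6.3806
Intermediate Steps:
A = -6057135 (A = 7*(-603*1435) = 7*(-865305) = -6057135)
A/(-949308) = -6057135/(-949308) = -6057135*(-1/949308) = 2019045/316436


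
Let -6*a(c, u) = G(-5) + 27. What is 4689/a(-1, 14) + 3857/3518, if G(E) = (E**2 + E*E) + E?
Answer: -2741603/7036 ≈ -389.65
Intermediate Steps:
G(E) = E + 2*E**2 (G(E) = (E**2 + E**2) + E = 2*E**2 + E = E + 2*E**2)
a(c, u) = -12 (a(c, u) = -(-5*(1 + 2*(-5)) + 27)/6 = -(-5*(1 - 10) + 27)/6 = -(-5*(-9) + 27)/6 = -(45 + 27)/6 = -1/6*72 = -12)
4689/a(-1, 14) + 3857/3518 = 4689/(-12) + 3857/3518 = 4689*(-1/12) + 3857*(1/3518) = -1563/4 + 3857/3518 = -2741603/7036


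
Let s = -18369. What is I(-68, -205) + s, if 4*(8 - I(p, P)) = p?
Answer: -18344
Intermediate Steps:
I(p, P) = 8 - p/4
I(-68, -205) + s = (8 - ¼*(-68)) - 18369 = (8 + 17) - 18369 = 25 - 18369 = -18344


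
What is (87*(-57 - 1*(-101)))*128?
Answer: 489984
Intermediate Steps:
(87*(-57 - 1*(-101)))*128 = (87*(-57 + 101))*128 = (87*44)*128 = 3828*128 = 489984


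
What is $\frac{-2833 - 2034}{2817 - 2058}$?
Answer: $- \frac{4867}{759} \approx -6.4124$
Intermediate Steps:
$\frac{-2833 - 2034}{2817 - 2058} = \frac{-2833 - 2034}{759} = \left(-2833 - 2034\right) \frac{1}{759} = \left(-4867\right) \frac{1}{759} = - \frac{4867}{759}$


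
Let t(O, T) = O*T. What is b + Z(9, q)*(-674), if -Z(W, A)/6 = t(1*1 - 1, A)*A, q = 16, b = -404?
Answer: -404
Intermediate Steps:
Z(W, A) = 0 (Z(W, A) = -6*(1*1 - 1)*A*A = -6*(1 - 1)*A*A = -6*0*A*A = -0*A = -6*0 = 0)
b + Z(9, q)*(-674) = -404 + 0*(-674) = -404 + 0 = -404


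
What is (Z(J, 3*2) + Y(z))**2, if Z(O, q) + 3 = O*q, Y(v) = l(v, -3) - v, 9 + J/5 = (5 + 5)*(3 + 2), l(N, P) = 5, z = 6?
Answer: 1503076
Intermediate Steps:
J = 205 (J = -45 + 5*((5 + 5)*(3 + 2)) = -45 + 5*(10*5) = -45 + 5*50 = -45 + 250 = 205)
Y(v) = 5 - v
Z(O, q) = -3 + O*q
(Z(J, 3*2) + Y(z))**2 = ((-3 + 205*(3*2)) + (5 - 1*6))**2 = ((-3 + 205*6) + (5 - 6))**2 = ((-3 + 1230) - 1)**2 = (1227 - 1)**2 = 1226**2 = 1503076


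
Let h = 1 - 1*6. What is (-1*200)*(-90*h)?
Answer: -90000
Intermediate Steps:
h = -5 (h = 1 - 6 = -5)
(-1*200)*(-90*h) = (-1*200)*(-90*(-5)) = -200*450 = -90000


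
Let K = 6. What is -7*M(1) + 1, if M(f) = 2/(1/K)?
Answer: -83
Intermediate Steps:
M(f) = 12 (M(f) = 2/(1/6) = 2*6 = 12)
-7*M(1) + 1 = -7*12 + 1 = -84 + 1 = -83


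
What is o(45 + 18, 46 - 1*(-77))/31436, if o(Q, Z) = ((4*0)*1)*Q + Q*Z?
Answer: 7749/31436 ≈ 0.24650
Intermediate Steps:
o(Q, Z) = Q*Z (o(Q, Z) = (0*1)*Q + Q*Z = 0*Q + Q*Z = 0 + Q*Z = Q*Z)
o(45 + 18, 46 - 1*(-77))/31436 = ((45 + 18)*(46 - 1*(-77)))/31436 = (63*(46 + 77))*(1/31436) = (63*123)*(1/31436) = 7749*(1/31436) = 7749/31436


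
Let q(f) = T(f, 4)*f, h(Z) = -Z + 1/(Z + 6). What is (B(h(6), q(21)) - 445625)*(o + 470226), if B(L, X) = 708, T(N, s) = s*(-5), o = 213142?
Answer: -304042040456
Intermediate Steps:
T(N, s) = -5*s
h(Z) = 1/(6 + Z) - Z (h(Z) = -Z + 1/(6 + Z) = 1/(6 + Z) - Z)
q(f) = -20*f (q(f) = (-5*4)*f = -20*f)
(B(h(6), q(21)) - 445625)*(o + 470226) = (708 - 445625)*(213142 + 470226) = -444917*683368 = -304042040456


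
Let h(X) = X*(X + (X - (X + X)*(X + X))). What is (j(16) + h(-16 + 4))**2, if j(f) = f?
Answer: 52070656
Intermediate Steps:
h(X) = X*(-4*X**2 + 2*X) (h(X) = X*(X + (X - 2*X*2*X)) = X*(X + (X - 4*X**2)) = X*(-4*X**2 + 2*X))
(j(16) + h(-16 + 4))**2 = (16 + (-16 + 4)**2*(2 - 4*(-16 + 4)))**2 = (16 + (-12)**2*(2 - 4*(-12)))**2 = (16 + 144*(2 + 48))**2 = (16 + 144*50)**2 = (16 + 7200)**2 = 7216**2 = 52070656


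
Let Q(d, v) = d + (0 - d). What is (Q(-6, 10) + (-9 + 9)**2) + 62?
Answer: 62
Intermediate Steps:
Q(d, v) = 0 (Q(d, v) = d - d = 0)
(Q(-6, 10) + (-9 + 9)**2) + 62 = (0 + (-9 + 9)**2) + 62 = (0 + 0**2) + 62 = (0 + 0) + 62 = 0 + 62 = 62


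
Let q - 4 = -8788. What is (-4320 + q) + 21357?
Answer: 8253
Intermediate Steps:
q = -8784 (q = 4 - 8788 = -8784)
(-4320 + q) + 21357 = (-4320 - 8784) + 21357 = -13104 + 21357 = 8253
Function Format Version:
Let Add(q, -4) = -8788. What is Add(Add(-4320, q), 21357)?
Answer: 8253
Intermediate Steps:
q = -8784 (q = Add(4, -8788) = -8784)
Add(Add(-4320, q), 21357) = Add(Add(-4320, -8784), 21357) = Add(-13104, 21357) = 8253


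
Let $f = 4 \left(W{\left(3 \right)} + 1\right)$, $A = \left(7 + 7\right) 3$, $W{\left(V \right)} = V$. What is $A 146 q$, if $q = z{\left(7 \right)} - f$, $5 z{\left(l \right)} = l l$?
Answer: $- \frac{190092}{5} \approx -38018.0$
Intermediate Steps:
$A = 42$ ($A = 14 \cdot 3 = 42$)
$z{\left(l \right)} = \frac{l^{2}}{5}$ ($z{\left(l \right)} = \frac{l l}{5} = \frac{l^{2}}{5}$)
$f = 16$ ($f = 4 \left(3 + 1\right) = 4 \cdot 4 = 16$)
$q = - \frac{31}{5}$ ($q = \frac{7^{2}}{5} - 16 = \frac{1}{5} \cdot 49 - 16 = \frac{49}{5} - 16 = - \frac{31}{5} \approx -6.2$)
$A 146 q = 42 \cdot 146 \left(- \frac{31}{5}\right) = 6132 \left(- \frac{31}{5}\right) = - \frac{190092}{5}$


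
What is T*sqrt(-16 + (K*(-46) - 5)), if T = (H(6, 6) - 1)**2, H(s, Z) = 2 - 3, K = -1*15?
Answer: 4*sqrt(669) ≈ 103.46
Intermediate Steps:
K = -15
H(s, Z) = -1
T = 4 (T = (-1 - 1)**2 = (-2)**2 = 4)
T*sqrt(-16 + (K*(-46) - 5)) = 4*sqrt(-16 + (-15*(-46) - 5)) = 4*sqrt(-16 + (690 - 5)) = 4*sqrt(-16 + 685) = 4*sqrt(669)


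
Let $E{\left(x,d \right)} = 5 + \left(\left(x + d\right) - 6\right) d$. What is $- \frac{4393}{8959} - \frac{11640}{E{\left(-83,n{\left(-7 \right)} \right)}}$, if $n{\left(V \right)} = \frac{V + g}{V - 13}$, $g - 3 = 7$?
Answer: $- \frac{41745388157}{65839691} \approx -634.05$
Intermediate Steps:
$g = 10$ ($g = 3 + 7 = 10$)
$n{\left(V \right)} = \frac{10 + V}{-13 + V}$ ($n{\left(V \right)} = \frac{V + 10}{V - 13} = \frac{10 + V}{-13 + V}$)
$E{\left(x,d \right)} = 5 + d \left(-6 + d + x\right)$ ($E{\left(x,d \right)} = 5 + \left(\left(d + x\right) - 6\right) d = 5 + \left(-6 + d + x\right) d = 5 + d \left(-6 + d + x\right)$)
$- \frac{4393}{8959} - \frac{11640}{E{\left(-83,n{\left(-7 \right)} \right)}} = - \frac{4393}{8959} - \frac{11640}{5 + \left(\frac{10 - 7}{-13 - 7}\right)^{2} - 6 \frac{10 - 7}{-13 - 7} + \frac{10 - 7}{-13 - 7} \left(-83\right)} = \left(-4393\right) \frac{1}{8959} - \frac{11640}{5 + \left(\frac{1}{-20} \cdot 3\right)^{2} - 6 \frac{1}{-20} \cdot 3 + \frac{1}{-20} \cdot 3 \left(-83\right)} = - \frac{4393}{8959} - \frac{11640}{5 + \left(\left(- \frac{1}{20}\right) 3\right)^{2} - 6 \left(\left(- \frac{1}{20}\right) 3\right) + \left(- \frac{1}{20}\right) 3 \left(-83\right)} = - \frac{4393}{8959} - \frac{11640}{5 + \left(- \frac{3}{20}\right)^{2} - - \frac{9}{10} - - \frac{249}{20}} = - \frac{4393}{8959} - \frac{11640}{5 + \frac{9}{400} + \frac{9}{10} + \frac{249}{20}} = - \frac{4393}{8959} - \frac{11640}{\frac{7349}{400}} = - \frac{4393}{8959} - \frac{4656000}{7349} = - \frac{41745388157}{65839691}$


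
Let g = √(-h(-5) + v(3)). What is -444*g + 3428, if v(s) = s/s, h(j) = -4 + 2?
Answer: 3428 - 444*√3 ≈ 2659.0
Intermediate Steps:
h(j) = -2
v(s) = 1
g = √3 (g = √(-1*(-2) + 1) = √(2 + 1) = √3 ≈ 1.7320)
-444*g + 3428 = -444*√3 + 3428 = 3428 - 444*√3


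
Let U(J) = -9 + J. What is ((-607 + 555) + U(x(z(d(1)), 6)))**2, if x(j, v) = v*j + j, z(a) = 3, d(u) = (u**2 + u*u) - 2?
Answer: 1600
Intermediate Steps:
d(u) = -2 + 2*u**2 (d(u) = (u**2 + u**2) - 2 = 2*u**2 - 2 = -2 + 2*u**2)
x(j, v) = j + j*v (x(j, v) = j*v + j = j + j*v)
((-607 + 555) + U(x(z(d(1)), 6)))**2 = ((-607 + 555) + (-9 + 3*(1 + 6)))**2 = (-52 + (-9 + 3*7))**2 = (-52 + (-9 + 21))**2 = (-52 + 12)**2 = (-40)**2 = 1600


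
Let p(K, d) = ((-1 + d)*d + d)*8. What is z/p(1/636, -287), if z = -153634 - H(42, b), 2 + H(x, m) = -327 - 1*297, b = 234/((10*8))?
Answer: -19126/82369 ≈ -0.23220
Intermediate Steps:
b = 117/40 (b = 234/80 = 234*(1/80) = 117/40 ≈ 2.9250)
p(K, d) = 8*d + 8*d*(-1 + d) (p(K, d) = (d*(-1 + d) + d)*8 = (d + d*(-1 + d))*8 = 8*d + 8*d*(-1 + d))
H(x, m) = -626 (H(x, m) = -2 + (-327 - 1*297) = -2 + (-327 - 297) = -2 - 624 = -626)
z = -153008 (z = -153634 - 1*(-626) = -153634 + 626 = -153008)
z/p(1/636, -287) = -153008/(8*(-287)**2) = -153008/(8*82369) = -153008/658952 = -153008*1/658952 = -19126/82369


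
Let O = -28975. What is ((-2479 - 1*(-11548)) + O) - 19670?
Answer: -39576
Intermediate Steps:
((-2479 - 1*(-11548)) + O) - 19670 = ((-2479 - 1*(-11548)) - 28975) - 19670 = ((-2479 + 11548) - 28975) - 19670 = (9069 - 28975) - 19670 = -19906 - 19670 = -39576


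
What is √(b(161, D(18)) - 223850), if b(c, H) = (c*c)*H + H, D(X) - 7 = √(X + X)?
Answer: 4*√7071 ≈ 336.36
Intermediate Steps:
D(X) = 7 + √2*√X (D(X) = 7 + √(X + X) = 7 + √(2*X) = 7 + √2*√X)
b(c, H) = H + H*c² (b(c, H) = c²*H + H = H*c² + H = H + H*c²)
√(b(161, D(18)) - 223850) = √((7 + √2*√18)*(1 + 161²) - 223850) = √((7 + √2*(3*√2))*(1 + 25921) - 223850) = √((7 + 6)*25922 - 223850) = √(13*25922 - 223850) = √(336986 - 223850) = √113136 = 4*√7071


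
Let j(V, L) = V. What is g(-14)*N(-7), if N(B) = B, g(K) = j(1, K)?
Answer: -7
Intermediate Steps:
g(K) = 1
g(-14)*N(-7) = 1*(-7) = -7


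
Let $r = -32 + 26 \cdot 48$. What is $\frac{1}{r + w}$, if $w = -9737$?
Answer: $- \frac{1}{8521} \approx -0.00011736$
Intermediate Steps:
$r = 1216$ ($r = -32 + 1248 = 1216$)
$\frac{1}{r + w} = \frac{1}{1216 - 9737} = \frac{1}{-8521} = - \frac{1}{8521}$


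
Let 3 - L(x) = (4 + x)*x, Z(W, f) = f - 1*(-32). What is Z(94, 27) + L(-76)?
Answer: -5410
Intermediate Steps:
Z(W, f) = 32 + f (Z(W, f) = f + 32 = 32 + f)
L(x) = 3 - x*(4 + x) (L(x) = 3 - (4 + x)*x = 3 - x*(4 + x))
Z(94, 27) + L(-76) = (32 + 27) + (3 - 1*(-76)² - 4*(-76)) = 59 + (3 - 1*5776 + 304) = 59 + (3 - 5776 + 304) = 59 - 5469 = -5410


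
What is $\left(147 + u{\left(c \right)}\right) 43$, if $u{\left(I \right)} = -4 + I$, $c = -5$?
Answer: $5934$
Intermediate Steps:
$\left(147 + u{\left(c \right)}\right) 43 = \left(147 - 9\right) 43 = 138 \cdot 43 = 5934$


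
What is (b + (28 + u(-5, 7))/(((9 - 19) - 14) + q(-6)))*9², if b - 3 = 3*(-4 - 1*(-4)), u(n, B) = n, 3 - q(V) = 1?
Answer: 3483/22 ≈ 158.32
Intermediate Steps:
q(V) = 2 (q(V) = 3 - 1*1 = 3 - 1 = 2)
b = 3 (b = 3 + 3*(-4 - 1*(-4)) = 3 + 3*(-4 + 4) = 3 + 3*0 = 3 + 0 = 3)
(b + (28 + u(-5, 7))/(((9 - 19) - 14) + q(-6)))*9² = (3 + (28 - 5)/(((9 - 19) - 14) + 2))*9² = (3 + 23/((-10 - 14) + 2))*81 = (3 + 23/(-24 + 2))*81 = (3 + 23/(-22))*81 = (3 + 23*(-1/22))*81 = (3 - 23/22)*81 = (43/22)*81 = 3483/22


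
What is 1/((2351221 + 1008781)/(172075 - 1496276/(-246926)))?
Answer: 21245643863/414835926926 ≈ 0.051215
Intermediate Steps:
1/((2351221 + 1008781)/(172075 - 1496276/(-246926))) = 1/(3360002/(172075 - 1496276*(-1/246926))) = 1/(3360002/(172075 + 748138/123463)) = 1/(3360002/(21245643863/123463)) = 1/(3360002*(123463/21245643863)) = 1/(414835926926/21245643863) = 21245643863/414835926926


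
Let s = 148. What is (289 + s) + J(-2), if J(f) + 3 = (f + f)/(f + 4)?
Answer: 432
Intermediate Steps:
J(f) = -3 + 2*f/(4 + f) (J(f) = -3 + (f + f)/(f + 4) = -3 + (2*f)/(4 + f) = -3 + 2*f/(4 + f))
(289 + s) + J(-2) = (289 + 148) + (-12 - 1*(-2))/(4 - 2) = 437 + (-12 + 2)/2 = 437 + (½)*(-10) = 437 - 5 = 432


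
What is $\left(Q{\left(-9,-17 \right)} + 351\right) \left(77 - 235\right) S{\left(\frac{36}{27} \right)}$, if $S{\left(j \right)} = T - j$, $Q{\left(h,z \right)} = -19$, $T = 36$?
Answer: $- \frac{5455424}{3} \approx -1.8185 \cdot 10^{6}$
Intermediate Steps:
$S{\left(j \right)} = 36 - j$
$\left(Q{\left(-9,-17 \right)} + 351\right) \left(77 - 235\right) S{\left(\frac{36}{27} \right)} = \left(-19 + 351\right) \left(77 - 235\right) \left(36 - \frac{36}{27}\right) = 332 \left(-158\right) \left(36 - 36 \cdot \frac{1}{27}\right) = - 52456 \left(36 - \frac{4}{3}\right) = \left(-52456\right) \frac{104}{3} = - \frac{5455424}{3}$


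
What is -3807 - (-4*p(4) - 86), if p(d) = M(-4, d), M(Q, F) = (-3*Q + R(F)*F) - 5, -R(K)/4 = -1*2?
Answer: -3565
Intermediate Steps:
R(K) = 8 (R(K) = -(-4)*2 = -4*(-2) = 8)
M(Q, F) = -5 - 3*Q + 8*F (M(Q, F) = (-3*Q + 8*F) - 5 = -5 - 3*Q + 8*F)
p(d) = 7 + 8*d (p(d) = -5 - 3*(-4) + 8*d = -5 + 12 + 8*d = 7 + 8*d)
-3807 - (-4*p(4) - 86) = -3807 - (-4*(7 + 8*4) - 86) = -3807 - (-4*(7 + 32) - 86) = -3807 - (-4*39 - 86) = -3807 - (-156 - 86) = -3807 - 1*(-242) = -3807 + 242 = -3565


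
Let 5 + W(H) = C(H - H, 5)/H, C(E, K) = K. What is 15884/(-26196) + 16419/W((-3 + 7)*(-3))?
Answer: -99276499/32745 ≈ -3031.8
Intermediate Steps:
W(H) = -5 + 5/H
15884/(-26196) + 16419/W((-3 + 7)*(-3)) = 15884/(-26196) + 16419/(-5 + 5/(((-3 + 7)*(-3)))) = 15884*(-1/26196) + 16419/(-5 + 5/((4*(-3)))) = -3971/6549 + 16419/(-5 + 5/(-12)) = -3971/6549 + 16419/(-5 + 5*(-1/12)) = -3971/6549 + 16419/(-5 - 5/12) = -3971/6549 + 16419/(-65/12) = -3971/6549 + 16419*(-12/65) = -3971/6549 - 15156/5 = -99276499/32745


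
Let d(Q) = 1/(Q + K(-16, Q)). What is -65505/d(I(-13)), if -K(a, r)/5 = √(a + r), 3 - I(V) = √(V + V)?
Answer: -196515 + 327525*√(-13 - I*√26) + 65505*I*√26 ≈ 30902.0 - 8.686e+5*I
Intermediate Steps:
I(V) = 3 - √2*√V (I(V) = 3 - √(V + V) = 3 - √(2*V) = 3 - √2*√V)
K(a, r) = -5*√(a + r)
d(Q) = 1/(Q - 5*√(-16 + Q))
-65505/d(I(-13)) = -(196515 - 327525*√(-16 + (3 - √2*√(-13))) - 65505*√2*√(-13)) = -(196515 - 327525*√(-16 + (3 - √2*I*√13)) - 65505*√2*I*√13) = -(196515 - 327525*√(-16 + (3 - I*√26)) - 65505*I*√26) = -(196515 - 327525*√(-13 - I*√26) - 65505*I*√26) = -65505*(3 - 5*√(-13 - I*√26) - I*√26) = -196515 + 327525*√(-13 - I*√26) + 65505*I*√26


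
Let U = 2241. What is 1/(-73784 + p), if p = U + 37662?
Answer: -1/33881 ≈ -2.9515e-5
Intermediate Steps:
p = 39903 (p = 2241 + 37662 = 39903)
1/(-73784 + p) = 1/(-73784 + 39903) = 1/(-33881) = -1/33881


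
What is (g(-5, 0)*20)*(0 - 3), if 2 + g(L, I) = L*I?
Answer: 120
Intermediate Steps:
g(L, I) = -2 + I*L (g(L, I) = -2 + L*I = -2 + I*L)
(g(-5, 0)*20)*(0 - 3) = ((-2 + 0*(-5))*20)*(0 - 3) = ((-2 + 0)*20)*(-3) = -2*20*(-3) = -40*(-3) = 120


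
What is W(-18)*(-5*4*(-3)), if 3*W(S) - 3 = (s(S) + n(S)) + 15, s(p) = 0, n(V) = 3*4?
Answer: 600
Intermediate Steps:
n(V) = 12
W(S) = 10 (W(S) = 1 + ((0 + 12) + 15)/3 = 1 + (12 + 15)/3 = 1 + (⅓)*27 = 1 + 9 = 10)
W(-18)*(-5*4*(-3)) = 10*(-5*4*(-3)) = 10*(-20*(-3)) = 10*60 = 600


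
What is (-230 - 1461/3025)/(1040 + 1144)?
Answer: -697211/6606600 ≈ -0.10553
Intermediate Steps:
(-230 - 1461/3025)/(1040 + 1144) = (-230 - 1461*1/3025)/2184 = (-230 - 1461/3025)*(1/2184) = -697211/3025*1/2184 = -697211/6606600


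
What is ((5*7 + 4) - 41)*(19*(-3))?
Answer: 114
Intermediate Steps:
((5*7 + 4) - 41)*(19*(-3)) = ((35 + 4) - 41)*(-57) = (39 - 41)*(-57) = -2*(-57) = 114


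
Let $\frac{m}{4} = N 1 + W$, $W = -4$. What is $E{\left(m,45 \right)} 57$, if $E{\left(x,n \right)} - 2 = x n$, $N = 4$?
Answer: $114$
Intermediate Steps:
$m = 0$ ($m = 4 \left(4 \cdot 1 - 4\right) = 4 \left(4 - 4\right) = 4 \cdot 0 = 0$)
$E{\left(x,n \right)} = 2 + n x$ ($E{\left(x,n \right)} = 2 + x n = 2 + n x$)
$E{\left(m,45 \right)} 57 = \left(2 + 45 \cdot 0\right) 57 = \left(2 + 0\right) 57 = 2 \cdot 57 = 114$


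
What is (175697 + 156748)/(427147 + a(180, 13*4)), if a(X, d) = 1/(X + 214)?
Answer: 130983330/168295919 ≈ 0.77829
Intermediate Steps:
a(X, d) = 1/(214 + X)
(175697 + 156748)/(427147 + a(180, 13*4)) = (175697 + 156748)/(427147 + 1/(214 + 180)) = 332445/(427147 + 1/394) = 332445/(168295919/394) = 332445*(394/168295919) = 130983330/168295919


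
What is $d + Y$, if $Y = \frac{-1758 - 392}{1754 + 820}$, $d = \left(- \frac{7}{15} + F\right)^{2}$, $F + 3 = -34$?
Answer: $\frac{45138817}{32175} \approx 1402.9$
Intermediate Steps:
$F = -37$ ($F = -3 - 34 = -37$)
$d = \frac{315844}{225}$ ($d = \left(- \frac{7}{15} - 37\right)^{2} = \left(- \frac{562}{15}\right)^{2} = \frac{315844}{225} \approx 1403.8$)
$Y = - \frac{1075}{1287}$ ($Y = - \frac{2150}{2574} = \left(-2150\right) \frac{1}{2574} = - \frac{1075}{1287} \approx -0.83528$)
$d + Y = \frac{315844}{225} - \frac{1075}{1287} = \frac{45138817}{32175}$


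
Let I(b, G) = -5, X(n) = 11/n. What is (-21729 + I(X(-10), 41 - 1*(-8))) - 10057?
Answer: -31791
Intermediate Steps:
(-21729 + I(X(-10), 41 - 1*(-8))) - 10057 = (-21729 - 5) - 10057 = -21734 - 10057 = -31791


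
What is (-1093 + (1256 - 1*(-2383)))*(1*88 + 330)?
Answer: 1064228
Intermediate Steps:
(-1093 + (1256 - 1*(-2383)))*(1*88 + 330) = (-1093 + (1256 + 2383))*(88 + 330) = (-1093 + 3639)*418 = 2546*418 = 1064228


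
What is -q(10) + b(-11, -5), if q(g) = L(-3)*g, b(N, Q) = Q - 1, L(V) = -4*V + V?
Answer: -96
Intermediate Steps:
L(V) = -3*V
b(N, Q) = -1 + Q
q(g) = 9*g (q(g) = (-3*(-3))*g = 9*g)
-q(10) + b(-11, -5) = -9*10 + (-1 - 5) = -1*90 - 6 = -90 - 6 = -96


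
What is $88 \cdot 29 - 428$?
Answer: $2124$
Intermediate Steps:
$88 \cdot 29 - 428 = 2552 - 428 = 2124$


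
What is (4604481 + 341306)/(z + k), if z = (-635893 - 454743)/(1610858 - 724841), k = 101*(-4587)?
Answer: -4382051360379/410481248515 ≈ -10.675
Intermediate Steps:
k = -463287
z = -1090636/886017 ≈ -1.2309
(4604481 + 341306)/(z + k) = (4604481 + 341306)/(-1090636/886017 - 463287) = 4945787/(-410481248515/886017) = 4945787*(-886017/410481248515) = -4382051360379/410481248515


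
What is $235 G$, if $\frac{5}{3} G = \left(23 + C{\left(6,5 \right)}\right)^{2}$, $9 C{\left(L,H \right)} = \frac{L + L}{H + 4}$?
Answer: $\frac{18359375}{243} \approx 75553.0$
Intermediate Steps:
$C{\left(L,H \right)} = \frac{2 L}{9 \left(4 + H\right)}$ ($C{\left(L,H \right)} = \frac{\left(L + L\right) \frac{1}{H + 4}}{9} = \frac{2 L \frac{1}{4 + H}}{9} = \frac{2 L}{9 \left(4 + H\right)}$)
$G = \frac{78125}{243}$ ($G = \frac{3 \left(23 + \frac{2}{9} \cdot 6 \frac{1}{4 + 5}\right)^{2}}{5} = \frac{3 \left(23 + \frac{2}{9} \cdot 6 \cdot \frac{1}{9}\right)^{2}}{5} = \frac{3 \left(23 + \frac{4}{27}\right)^{2}}{5} = \frac{3 \left(\frac{625}{27}\right)^{2}}{5} = \frac{3}{5} \cdot \frac{390625}{729} = \frac{78125}{243} \approx 321.5$)
$235 G = 235 \cdot \frac{78125}{243} = \frac{18359375}{243}$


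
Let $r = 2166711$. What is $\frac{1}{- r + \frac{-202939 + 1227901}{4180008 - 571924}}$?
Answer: $- \frac{1804042}{3908837133381} \approx -4.6153 \cdot 10^{-7}$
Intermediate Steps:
$\frac{1}{- r + \frac{-202939 + 1227901}{4180008 - 571924}} = \frac{1}{\left(-1\right) 2166711 + \frac{-202939 + 1227901}{4180008 - 571924}} = \frac{1}{-2166711 + \frac{1024962}{3608084}} = \frac{1}{-2166711 + 1024962 \cdot \frac{1}{3608084}} = \frac{1}{-2166711 + \frac{512481}{1804042}} = \frac{1}{- \frac{3908837133381}{1804042}} = - \frac{1804042}{3908837133381}$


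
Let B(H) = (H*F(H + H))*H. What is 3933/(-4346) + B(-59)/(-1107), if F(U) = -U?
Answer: -43646539/117342 ≈ -371.96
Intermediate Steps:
B(H) = -2*H**3 (B(H) = (H*(-(H + H)))*H = (H*(-2*H))*H = (-2*H**2)*H = -2*H**3)
3933/(-4346) + B(-59)/(-1107) = 3933/(-4346) - 2*(-59)**3/(-1107) = 3933*(-1/4346) - 2*(-205379)*(-1/1107) = -3933/4346 + 410758*(-1/1107) = -3933/4346 - 410758/1107 = -43646539/117342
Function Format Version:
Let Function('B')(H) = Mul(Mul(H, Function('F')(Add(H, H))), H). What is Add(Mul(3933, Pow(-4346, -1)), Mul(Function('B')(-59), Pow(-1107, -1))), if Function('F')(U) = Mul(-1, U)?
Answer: Rational(-43646539, 117342) ≈ -371.96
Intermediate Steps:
Function('B')(H) = Mul(-2, Pow(H, 3)) (Function('B')(H) = Mul(Mul(H, Mul(-1, Add(H, H))), H) = Mul(Mul(H, Mul(-1, Mul(2, H))), H) = Mul(Mul(H, Mul(-2, H)), H) = Mul(Mul(-2, Pow(H, 2)), H) = Mul(-2, Pow(H, 3)))
Add(Mul(3933, Pow(-4346, -1)), Mul(Function('B')(-59), Pow(-1107, -1))) = Add(Mul(3933, Pow(-4346, -1)), Mul(Mul(-2, Pow(-59, 3)), Pow(-1107, -1))) = Add(Mul(3933, Rational(-1, 4346)), Mul(Mul(-2, -205379), Rational(-1, 1107))) = Add(Rational(-3933, 4346), Mul(410758, Rational(-1, 1107))) = Add(Rational(-3933, 4346), Rational(-410758, 1107)) = Rational(-43646539, 117342)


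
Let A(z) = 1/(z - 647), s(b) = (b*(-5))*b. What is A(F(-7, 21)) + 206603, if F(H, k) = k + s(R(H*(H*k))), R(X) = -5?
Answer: 155158852/751 ≈ 2.0660e+5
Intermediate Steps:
s(b) = -5*b**2 (s(b) = (-5*b)*b = -5*b**2)
F(H, k) = -125 + k (F(H, k) = k - 5*(-5)**2 = k - 5*25 = k - 125 = -125 + k)
A(z) = 1/(-647 + z)
A(F(-7, 21)) + 206603 = 1/(-647 + (-125 + 21)) + 206603 = 1/(-647 - 104) + 206603 = 1/(-751) + 206603 = -1/751 + 206603 = 155158852/751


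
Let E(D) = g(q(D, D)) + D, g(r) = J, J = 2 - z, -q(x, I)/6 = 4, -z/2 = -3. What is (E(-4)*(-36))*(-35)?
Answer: -10080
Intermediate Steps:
z = 6 (z = -2*(-3) = 6)
q(x, I) = -24 (q(x, I) = -6*4 = -24)
J = -4 (J = 2 - 1*6 = 2 - 6 = -4)
g(r) = -4
E(D) = -4 + D
(E(-4)*(-36))*(-35) = ((-4 - 4)*(-36))*(-35) = -8*(-36)*(-35) = 288*(-35) = -10080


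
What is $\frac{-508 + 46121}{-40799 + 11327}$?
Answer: $- \frac{45613}{29472} \approx -1.5477$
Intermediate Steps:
$\frac{-508 + 46121}{-40799 + 11327} = \frac{45613}{-29472} = 45613 \left(- \frac{1}{29472}\right) = - \frac{45613}{29472}$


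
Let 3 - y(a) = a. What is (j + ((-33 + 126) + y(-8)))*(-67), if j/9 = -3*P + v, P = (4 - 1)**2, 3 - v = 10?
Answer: 13534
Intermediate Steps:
v = -7 (v = 3 - 1*10 = 3 - 10 = -7)
y(a) = 3 - a
P = 9 (P = 3**2 = 9)
j = -306 (j = 9*(-3*9 - 7) = 9*(-27 - 7) = 9*(-34) = -306)
(j + ((-33 + 126) + y(-8)))*(-67) = (-306 + ((-33 + 126) + (3 - 1*(-8))))*(-67) = (-306 + (93 + (3 + 8)))*(-67) = (-306 + (93 + 11))*(-67) = (-306 + 104)*(-67) = -202*(-67) = 13534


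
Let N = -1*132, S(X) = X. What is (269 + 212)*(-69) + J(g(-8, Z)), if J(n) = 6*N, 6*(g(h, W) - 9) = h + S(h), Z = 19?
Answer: -33981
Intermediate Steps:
N = -132
g(h, W) = 9 + h/3 (g(h, W) = 9 + (h + h)/6 = 9 + (2*h)/6 = 9 + h/3)
J(n) = -792 (J(n) = 6*(-132) = -792)
(269 + 212)*(-69) + J(g(-8, Z)) = (269 + 212)*(-69) - 792 = 481*(-69) - 792 = -33189 - 792 = -33981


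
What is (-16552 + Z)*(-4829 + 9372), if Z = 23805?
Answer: 32950379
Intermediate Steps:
(-16552 + Z)*(-4829 + 9372) = (-16552 + 23805)*(-4829 + 9372) = 7253*4543 = 32950379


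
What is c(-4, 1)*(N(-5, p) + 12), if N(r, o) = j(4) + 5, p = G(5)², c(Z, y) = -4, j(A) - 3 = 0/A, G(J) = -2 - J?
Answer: -80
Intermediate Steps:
j(A) = 3 (j(A) = 3 + 0/A = 3 + 0 = 3)
p = 49 (p = (-2 - 1*5)² = (-2 - 5)² = (-7)² = 49)
N(r, o) = 8 (N(r, o) = 3 + 5 = 8)
c(-4, 1)*(N(-5, p) + 12) = -4*(8 + 12) = -4*20 = -80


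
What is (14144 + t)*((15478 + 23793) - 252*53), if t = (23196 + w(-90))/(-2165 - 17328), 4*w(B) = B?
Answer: 14288795972855/38986 ≈ 3.6651e+8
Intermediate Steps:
w(B) = B/4
t = -46347/38986 (t = (23196 + (¼)*(-90))/(-2165 - 17328) = (23196 - 45/2)/(-19493) = (46347/2)*(-1/19493) = -46347/38986 ≈ -1.1888)
(14144 + t)*((15478 + 23793) - 252*53) = (14144 - 46347/38986)*((15478 + 23793) - 252*53) = 551371637*(39271 - 13356)/38986 = (551371637/38986)*25915 = 14288795972855/38986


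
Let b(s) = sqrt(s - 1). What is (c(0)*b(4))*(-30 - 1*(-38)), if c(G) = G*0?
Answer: 0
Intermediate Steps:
b(s) = sqrt(-1 + s)
c(G) = 0
(c(0)*b(4))*(-30 - 1*(-38)) = (0*sqrt(-1 + 4))*(-30 - 1*(-38)) = (0*sqrt(3))*(-30 + 38) = 0*8 = 0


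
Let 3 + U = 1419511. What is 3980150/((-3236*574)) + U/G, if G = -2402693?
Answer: -6099881775831/2231457875276 ≈ -2.7336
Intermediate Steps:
U = 1419508 (U = -3 + 1419511 = 1419508)
3980150/((-3236*574)) + U/G = 3980150/((-3236*574)) + 1419508/(-2402693) = 3980150/(-1857464) + 1419508*(-1/2402693) = 3980150*(-1/1857464) - 1419508/2402693 = -1990075/928732 - 1419508/2402693 = -6099881775831/2231457875276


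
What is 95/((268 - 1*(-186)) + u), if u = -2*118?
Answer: 95/218 ≈ 0.43578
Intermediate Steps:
u = -236
95/((268 - 1*(-186)) + u) = 95/((268 - 1*(-186)) - 236) = 95/((268 + 186) - 236) = 95/(454 - 236) = 95/218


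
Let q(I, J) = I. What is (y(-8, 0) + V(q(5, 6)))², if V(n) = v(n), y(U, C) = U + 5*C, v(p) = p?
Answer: 9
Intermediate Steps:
V(n) = n
(y(-8, 0) + V(q(5, 6)))² = ((-8 + 5*0) + 5)² = ((-8 + 0) + 5)² = (-8 + 5)² = (-3)² = 9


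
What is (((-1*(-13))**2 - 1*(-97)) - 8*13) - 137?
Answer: 25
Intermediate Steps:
(((-1*(-13))**2 - 1*(-97)) - 8*13) - 137 = ((13**2 + 97) - 104) - 137 = ((169 + 97) - 104) - 137 = (266 - 104) - 137 = 162 - 137 = 25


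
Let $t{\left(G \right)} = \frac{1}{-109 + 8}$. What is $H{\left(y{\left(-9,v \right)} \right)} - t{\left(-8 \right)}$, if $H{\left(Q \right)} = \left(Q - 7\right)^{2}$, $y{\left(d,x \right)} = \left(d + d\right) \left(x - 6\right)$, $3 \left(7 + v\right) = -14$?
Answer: $\frac{9768822}{101} \approx 96721.0$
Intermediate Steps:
$v = - \frac{35}{3}$ ($v = -7 + \frac{1}{3} \left(-14\right) = -7 - \frac{14}{3} = - \frac{35}{3} \approx -11.667$)
$y{\left(d,x \right)} = 2 d \left(-6 + x\right)$
$H{\left(Q \right)} = \left(-7 + Q\right)^{2}$
$t{\left(G \right)} = - \frac{1}{101}$ ($t{\left(G \right)} = \frac{1}{-101} = - \frac{1}{101}$)
$H{\left(y{\left(-9,v \right)} \right)} - t{\left(-8 \right)} = \left(-7 + 2 \left(-9\right) \left(-6 - \frac{35}{3}\right)\right)^{2} - - \frac{1}{101} = \left(-7 + 2 \left(-9\right) \left(- \frac{53}{3}\right)\right)^{2} + \frac{1}{101} = \left(-7 + 318\right)^{2} + \frac{1}{101} = 311^{2} + \frac{1}{101} = 96721 + \frac{1}{101} = \frac{9768822}{101}$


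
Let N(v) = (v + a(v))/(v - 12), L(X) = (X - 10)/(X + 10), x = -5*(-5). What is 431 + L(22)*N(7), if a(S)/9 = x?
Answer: 2068/5 ≈ 413.60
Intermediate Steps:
x = 25
a(S) = 225 (a(S) = 9*25 = 225)
L(X) = (-10 + X)/(10 + X)
N(v) = (225 + v)/(-12 + v) (N(v) = (v + 225)/(v - 12) = (225 + v)/(-12 + v))
431 + L(22)*N(7) = 431 + ((-10 + 22)/(10 + 22))*((225 + 7)/(-12 + 7)) = 431 + (12/32)*(232/(-5)) = 431 + ((1/32)*12)*(-⅕*232) = 431 + (3/8)*(-232/5) = 431 - 87/5 = 2068/5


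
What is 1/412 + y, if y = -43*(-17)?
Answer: 301173/412 ≈ 731.00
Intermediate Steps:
y = 731
1/412 + y = 1/412 + 731 = 301173/412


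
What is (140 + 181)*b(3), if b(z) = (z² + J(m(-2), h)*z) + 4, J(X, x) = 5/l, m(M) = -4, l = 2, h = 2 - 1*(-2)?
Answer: 13161/2 ≈ 6580.5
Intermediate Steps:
h = 4 (h = 2 + 2 = 4)
J(X, x) = 5/2
b(z) = 4 + z² + 5*z/2 (b(z) = (z² + 5*z/2) + 4 = 4 + z² + 5*z/2)
(140 + 181)*b(3) = (140 + 181)*(4 + 3² + (5/2)*3) = 321*(4 + 9 + 15/2) = 321*(41/2) = 13161/2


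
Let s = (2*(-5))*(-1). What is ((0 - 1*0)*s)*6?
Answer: 0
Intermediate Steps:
s = 10 (s = -10*(-1) = 10)
((0 - 1*0)*s)*6 = ((0 - 1*0)*10)*6 = ((0 + 0)*10)*6 = (0*10)*6 = 0*6 = 0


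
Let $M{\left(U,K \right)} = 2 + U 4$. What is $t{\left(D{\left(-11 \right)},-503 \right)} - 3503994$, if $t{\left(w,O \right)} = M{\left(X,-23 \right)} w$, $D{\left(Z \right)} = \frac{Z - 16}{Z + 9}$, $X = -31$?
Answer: $-3505641$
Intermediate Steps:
$M{\left(U,K \right)} = 2 + 4 U$
$D{\left(Z \right)} = \frac{-16 + Z}{9 + Z}$
$t{\left(w,O \right)} = - 122 w$ ($t{\left(w,O \right)} = \left(2 + 4 \left(-31\right)\right) w = \left(2 - 124\right) w = - 122 w$)
$t{\left(D{\left(-11 \right)},-503 \right)} - 3503994 = - 122 \frac{-16 - 11}{9 - 11} - 3503994 = - 122 \frac{1}{-2} \left(-27\right) - 3503994 = - 122 \left(\left(- \frac{1}{2}\right) \left(-27\right)\right) - 3503994 = \left(-122\right) \frac{27}{2} - 3503994 = -1647 - 3503994 = -3505641$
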